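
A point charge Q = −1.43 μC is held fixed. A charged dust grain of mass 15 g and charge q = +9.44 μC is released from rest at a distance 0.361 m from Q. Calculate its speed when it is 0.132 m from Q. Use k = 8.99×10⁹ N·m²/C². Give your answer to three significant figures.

8.82 m/s

Only the electrostatic force acts, so mechanical energy is conserved: ½mv² = U₁ − U₂ = kQq(1/r₁ − 1/r₂).
U₁ − U₂ = (8.99×10⁹ N·m²/C²)(-1.43×10⁻⁶ C)(9.44×10⁻⁶ C)(1/0.361 − 1/0.132) = 0.583 J.
v = √(2·0.583/0.0150) = 8.82 m/s.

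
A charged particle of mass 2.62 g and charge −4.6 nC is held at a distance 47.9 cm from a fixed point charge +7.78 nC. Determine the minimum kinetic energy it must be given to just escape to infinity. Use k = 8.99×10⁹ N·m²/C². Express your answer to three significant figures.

To just escape, total mechanical energy must reach zero at infinity: ½mv²_min + U = 0, so ½mv²_min = −U = |kQq|/r.
|U| = |kQq|/r = (8.99×10⁹ N·m²/C²)(7.78×10⁻⁹)(4.60×10⁻⁹)/(0.479) = 6.72×10⁻⁷ J.

6.72×10⁻⁷ J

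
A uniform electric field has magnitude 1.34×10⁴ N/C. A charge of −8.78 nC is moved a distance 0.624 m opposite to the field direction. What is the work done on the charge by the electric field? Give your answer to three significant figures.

The potential change for a displacement 0.624 m opposite to the field direction is ΔV = +Ed = 8360 V.
W_field = −qΔV = 7.34×10⁻⁵ J.

7.34×10⁻⁵ J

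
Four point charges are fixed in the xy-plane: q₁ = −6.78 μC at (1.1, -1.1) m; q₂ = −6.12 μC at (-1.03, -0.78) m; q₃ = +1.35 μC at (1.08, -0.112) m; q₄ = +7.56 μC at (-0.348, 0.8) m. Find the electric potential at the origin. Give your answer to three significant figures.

7320 V

Electric potential is a scalar, so the contributions from each charge add algebraically: V = Σ kqᵢ/rᵢ.
Distances from the field point to each charge: r₁ = 1.56 m, r₂ = 1.29 m, r₃ = 1.09 m, r₄ = 0.872 m.
V = k[(-6.78×10⁻⁶)/(1.56) + (-6.12×10⁻⁶)/(1.29) + (1.35×10⁻⁶)/(1.09) + (7.56×10⁻⁶)/(0.872)] = 7320 V.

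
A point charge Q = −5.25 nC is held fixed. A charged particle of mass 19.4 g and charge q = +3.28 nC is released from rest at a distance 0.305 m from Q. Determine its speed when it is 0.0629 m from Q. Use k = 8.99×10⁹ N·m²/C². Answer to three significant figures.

0.0142 m/s

Only the electrostatic force acts, so mechanical energy is conserved: ½mv² = U₁ − U₂ = kQq(1/r₁ − 1/r₂).
U₁ − U₂ = (8.99×10⁹ N·m²/C²)(-5.25×10⁻⁹ C)(3.28×10⁻⁹ C)(1/0.305 − 1/0.0629) = 1.95×10⁻⁶ J.
v = √(2·1.95×10⁻⁶/0.0194) = 0.0142 m/s.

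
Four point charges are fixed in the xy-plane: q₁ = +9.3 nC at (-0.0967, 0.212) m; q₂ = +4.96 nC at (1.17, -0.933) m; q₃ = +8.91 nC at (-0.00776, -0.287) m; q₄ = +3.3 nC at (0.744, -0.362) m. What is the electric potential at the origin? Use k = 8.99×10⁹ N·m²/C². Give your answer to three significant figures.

703 V

The total potential is the scalar sum of each charge's contribution, V = Σ kqᵢ/rᵢ.
Distances from the field point to each charge: r₁ = 0.233 m, r₂ = 1.50 m, r₃ = 0.287 m, r₄ = 0.827 m.
V = k[(9.30×10⁻⁹)/(0.233) + (4.96×10⁻⁹)/(1.50) + (8.91×10⁻⁹)/(0.287) + (3.30×10⁻⁹)/(0.827)] = 703 V.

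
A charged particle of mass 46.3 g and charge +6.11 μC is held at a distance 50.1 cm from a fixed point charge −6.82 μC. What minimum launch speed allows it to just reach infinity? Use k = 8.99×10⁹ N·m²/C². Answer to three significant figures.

5.68 m/s

To just escape, total mechanical energy must reach zero at infinity: ½mv²_min + U = 0, so ½mv²_min = −U = |kQq|/r.
|U| = |kQq|/r = (8.99×10⁹ N·m²/C²)(6.82×10⁻⁶)(6.11×10⁻⁶)/(0.501) = 0.748 J.
v_min = √(2|U|/m) = √(2·0.748/0.0463) = 5.68 m/s.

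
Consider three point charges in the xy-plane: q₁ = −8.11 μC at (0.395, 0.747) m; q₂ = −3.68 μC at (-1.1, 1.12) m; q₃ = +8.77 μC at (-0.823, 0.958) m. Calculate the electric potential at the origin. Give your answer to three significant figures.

Electric potential is a scalar, so the contributions from each charge add algebraically: V = Σ kqᵢ/rᵢ.
Distances from the field point to each charge: r₁ = 0.845 m, r₂ = 1.57 m, r₃ = 1.26 m.
V = k[(-8.11×10⁻⁶)/(0.845) + (-3.68×10⁻⁶)/(1.57) + (8.77×10⁻⁶)/(1.26)] = -4.49×10⁴ V.

-4.49×10⁴ V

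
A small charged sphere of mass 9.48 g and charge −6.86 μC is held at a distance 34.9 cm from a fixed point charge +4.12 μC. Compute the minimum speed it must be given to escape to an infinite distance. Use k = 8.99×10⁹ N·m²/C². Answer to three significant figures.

To just escape, total mechanical energy must reach zero at infinity: ½mv²_min + U = 0, so ½mv²_min = −U = |kQq|/r.
|U| = |kQq|/r = (8.99×10⁹ N·m²/C²)(4.12×10⁻⁶)(6.86×10⁻⁶)/(0.349) = 0.728 J.
v_min = √(2|U|/m) = √(2·0.728/9.48×10⁻³) = 12.4 m/s.

12.4 m/s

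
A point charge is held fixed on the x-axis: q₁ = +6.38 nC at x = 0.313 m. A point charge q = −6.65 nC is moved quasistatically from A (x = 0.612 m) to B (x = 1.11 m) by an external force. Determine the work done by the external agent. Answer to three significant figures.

For quasistatic motion the external work equals the change in potential energy: W_ext = qΔV = q(V_B − V_A).
At A: distance to the source charge is 0.299 m; V_A = kq₁/r = 192 V.
At B: distance to the source charge is 0.797 m; V_B = kq₁/r = 72.0 V.
ΔV = V_B − V_A = -120 V.
W_ext = qΔV = (-6.65×10⁻⁹ C)(-120 V) = 7.97×10⁻⁷ J.

7.97×10⁻⁷ J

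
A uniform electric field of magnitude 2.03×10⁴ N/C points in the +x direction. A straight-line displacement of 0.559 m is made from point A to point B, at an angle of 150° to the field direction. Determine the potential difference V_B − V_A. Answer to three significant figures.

Only the component of displacement along E changes the potential: ΔV = −E·d·cosθ.
ΔV = −(2.03×10⁴ V/m)(0.559 m)cos150° = 9830 V.

9830 V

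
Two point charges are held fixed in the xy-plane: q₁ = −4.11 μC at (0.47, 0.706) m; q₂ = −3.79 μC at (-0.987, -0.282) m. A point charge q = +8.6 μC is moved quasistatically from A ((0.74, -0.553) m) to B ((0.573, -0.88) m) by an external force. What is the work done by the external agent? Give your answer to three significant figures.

0.0391 J

For quasistatic motion the external work equals the change in potential energy: W_ext = qΔV = q(V_B − V_A).
At A: distances to the source charges are 1.29 m, 1.75 m; V_A = Σ kqᵢ/rᵢ = -4.82×10⁴ V.
At B: distances to the source charges are 1.59 m, 1.67 m; V_B = Σ kqᵢ/rᵢ = -4.36×10⁴ V.
ΔV = V_B − V_A = 4540 V.
W_ext = qΔV = (8.60×10⁻⁶ C)(4540 V) = 0.0391 J.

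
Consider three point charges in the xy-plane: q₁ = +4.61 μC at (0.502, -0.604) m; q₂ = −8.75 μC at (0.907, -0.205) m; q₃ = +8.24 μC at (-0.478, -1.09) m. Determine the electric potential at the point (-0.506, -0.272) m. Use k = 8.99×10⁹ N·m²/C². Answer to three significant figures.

The total potential is the scalar sum of each charge's contribution, V = Σ kqᵢ/rᵢ.
Distances from the field point to each charge: r₁ = 1.06 m, r₂ = 1.41 m, r₃ = 0.818 m.
V = k[(4.61×10⁻⁶)/(1.06) + (-8.75×10⁻⁶)/(1.41) + (8.24×10⁻⁶)/(0.818)] = 7.39×10⁴ V.

7.39×10⁴ V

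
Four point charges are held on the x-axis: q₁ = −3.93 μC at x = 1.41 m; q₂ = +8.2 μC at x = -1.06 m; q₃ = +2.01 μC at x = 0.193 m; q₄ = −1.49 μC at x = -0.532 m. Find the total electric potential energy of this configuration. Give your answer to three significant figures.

The assembly work is the sum of pairwise potential energies, U = Σ_{i<j} kqᵢqⱼ/rᵢⱼ.
Pair separations: r₁₂ = 2.47 m, r₁₃ = 1.22 m, r₁₄ = 1.94 m, r₂₃ = 1.25 m, r₂₄ = 0.528 m, r₃₄ = 0.725 m.
Summing all 6 pair terms gives U = -0.275 J.

-0.275 J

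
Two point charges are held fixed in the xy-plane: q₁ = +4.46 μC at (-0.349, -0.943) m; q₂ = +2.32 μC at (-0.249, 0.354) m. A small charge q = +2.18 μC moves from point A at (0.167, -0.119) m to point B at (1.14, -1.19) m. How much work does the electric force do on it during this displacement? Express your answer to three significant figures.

The work done by the electric force is W_field = −ΔU = −q(V_B − V_A) = q(V_A − V_B).
At A: distances to the source charges are 0.972 m, 0.630 m; V_A = Σ kqᵢ/rᵢ = 7.44×10⁴ V.
At B: distances to the source charges are 1.51 m, 2.08 m; V_B = Σ kqᵢ/rᵢ = 3.66×10⁴ V.
ΔV = V_B − V_A = -3.77×10⁴ V.
W_field = −qΔV = −(2.18×10⁻⁶ C)(-3.77×10⁴ V) = 0.0823 J.

0.0823 J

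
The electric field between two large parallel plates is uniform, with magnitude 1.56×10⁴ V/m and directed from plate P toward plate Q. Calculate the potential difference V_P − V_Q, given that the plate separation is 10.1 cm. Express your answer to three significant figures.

1580 V

In a uniform field, potential decreases in the direction of E: ΔV = −E·d for a displacement d parallel to E.
Going from Q to P is a displacement of 10.1 cm opposite to the field, so V_P − V_Q = +Ed = 1580 V.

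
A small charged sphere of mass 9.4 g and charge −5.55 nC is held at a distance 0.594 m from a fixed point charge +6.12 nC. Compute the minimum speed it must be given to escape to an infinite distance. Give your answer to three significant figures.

To just escape, total mechanical energy must reach zero at infinity: ½mv²_min + U = 0, so ½mv²_min = −U = |kQq|/r.
|U| = |kQq|/r = (8.99×10⁹ N·m²/C²)(6.12×10⁻⁹)(5.55×10⁻⁹)/(0.594) = 5.14×10⁻⁷ J.
v_min = √(2|U|/m) = √(2·5.14×10⁻⁷/9.40×10⁻³) = 0.0105 m/s.

0.0105 m/s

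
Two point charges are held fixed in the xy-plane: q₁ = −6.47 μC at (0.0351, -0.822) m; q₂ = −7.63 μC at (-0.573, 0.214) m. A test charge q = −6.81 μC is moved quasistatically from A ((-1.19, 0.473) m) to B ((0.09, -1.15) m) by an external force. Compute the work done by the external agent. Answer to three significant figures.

For quasistatic motion the external work equals the change in potential energy: W_ext = qΔV = q(V_B − V_A).
At A: distances to the source charges are 1.78 m, 0.669 m; V_A = Σ kqᵢ/rᵢ = -1.35×10⁵ V.
At B: distances to the source charges are 0.333 m, 1.52 m; V_B = Σ kqᵢ/rᵢ = -2.20×10⁵ V.
ΔV = V_B − V_A = -8.50×10⁴ V.
W_ext = qΔV = (-6.81×10⁻⁶ C)(-8.50×10⁴ V) = 0.579 J.

0.579 J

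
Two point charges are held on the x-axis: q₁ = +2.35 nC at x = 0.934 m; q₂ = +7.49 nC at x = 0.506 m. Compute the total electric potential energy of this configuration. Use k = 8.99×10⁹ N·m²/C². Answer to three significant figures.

3.70×10⁻⁷ J

The work to assemble the configuration equals its total potential energy, U = Σ kqᵢqⱼ/rᵢⱼ over all pairs.
Pair separations: r₁₂ = 0.428 m.
U = (3.70×10⁻⁷) = 3.70×10⁻⁷ J.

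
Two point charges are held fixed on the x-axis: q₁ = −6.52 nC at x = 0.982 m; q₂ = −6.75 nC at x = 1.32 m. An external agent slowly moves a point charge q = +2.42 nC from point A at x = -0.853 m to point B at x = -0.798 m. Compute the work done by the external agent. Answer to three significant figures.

For quasistatic motion the external work equals the change in potential energy: W_ext = qΔV = q(V_B − V_A).
At A: distances to the source charges are 1.83 m, 2.17 m; V_A = Σ kqᵢ/rᵢ = -59.9 V.
At B: distances to the source charges are 1.78 m, 2.12 m; V_B = Σ kqᵢ/rᵢ = -61.6 V.
ΔV = V_B − V_A = -1.71 V.
W_ext = qΔV = (2.42×10⁻⁹ C)(-1.71 V) = -4.14×10⁻⁹ J.

-4.14×10⁻⁹ J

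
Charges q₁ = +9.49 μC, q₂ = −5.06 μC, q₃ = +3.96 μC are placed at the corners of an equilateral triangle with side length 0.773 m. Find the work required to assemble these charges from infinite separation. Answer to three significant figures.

The assembly work is the sum of pairwise potential energies, U = Σ_{i<j} kqᵢqⱼ/rᵢⱼ.
All three pair separations equal the side length, 0.773 m.
U = (-0.558) + (0.437) + (-0.233) = -0.354 J.

-0.354 J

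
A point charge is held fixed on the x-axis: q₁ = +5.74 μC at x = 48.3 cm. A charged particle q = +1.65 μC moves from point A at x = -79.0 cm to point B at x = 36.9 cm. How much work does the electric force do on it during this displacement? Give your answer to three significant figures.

The work done by the electric force is W_field = −ΔU = −q(V_B − V_A) = q(V_A − V_B).
At A: distance to the source charge is 1.27 m; V_A = kq₁/r = 4.05×10⁴ V.
At B: distance to the source charge is 0.114 m; V_B = kq₁/r = 4.53×10⁵ V.
ΔV = V_B − V_A = 4.12×10⁵ V.
W_field = −qΔV = −(1.65×10⁻⁶ C)(4.12×10⁵ V) = -0.680 J.

-0.680 J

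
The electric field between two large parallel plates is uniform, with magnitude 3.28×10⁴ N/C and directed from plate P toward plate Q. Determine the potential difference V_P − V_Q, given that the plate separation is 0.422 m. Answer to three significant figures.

1.38×10⁴ V

In a uniform field, potential decreases in the direction of E: ΔV = −E·d for a displacement d parallel to E.
Going from Q to P is a displacement of 0.422 m opposite to the field, so V_P − V_Q = +Ed = 1.38×10⁴ V.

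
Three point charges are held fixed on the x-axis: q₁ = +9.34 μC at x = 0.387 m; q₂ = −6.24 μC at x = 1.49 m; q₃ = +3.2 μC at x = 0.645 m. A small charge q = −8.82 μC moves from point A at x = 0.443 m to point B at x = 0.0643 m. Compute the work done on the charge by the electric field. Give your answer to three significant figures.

-11.6 J

The work done by the electric force is W_field = −ΔU = −q(V_B − V_A) = q(V_A − V_B).
At A: distances to the source charges are 0.0560 m, 1.05 m, 0.202 m; V_A = Σ kqᵢ/rᵢ = 1.59×10⁶ V.
At B: distances to the source charges are 0.323 m, 1.43 m, 0.581 m; V_B = Σ kqᵢ/rᵢ = 2.70×10⁵ V.
ΔV = V_B − V_A = -1.32×10⁶ V.
W_field = −qΔV = −(-8.82×10⁻⁶ C)(-1.32×10⁶ V) = -11.6 J.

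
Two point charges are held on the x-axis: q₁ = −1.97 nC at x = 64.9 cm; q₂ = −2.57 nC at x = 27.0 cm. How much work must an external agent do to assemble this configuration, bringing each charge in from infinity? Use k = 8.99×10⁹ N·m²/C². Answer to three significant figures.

1.20×10⁻⁷ J

The work to assemble the configuration equals its total potential energy, U = Σ kqᵢqⱼ/rᵢⱼ over all pairs.
Pair separations: r₁₂ = 0.379 m.
U = (1.20×10⁻⁷) = 1.20×10⁻⁷ J.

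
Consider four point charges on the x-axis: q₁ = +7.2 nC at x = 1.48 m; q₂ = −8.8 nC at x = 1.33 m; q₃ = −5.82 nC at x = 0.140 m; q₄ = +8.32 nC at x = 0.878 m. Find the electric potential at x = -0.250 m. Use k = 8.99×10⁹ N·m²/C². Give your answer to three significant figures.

Electric potential is a scalar, so the contributions from each charge add algebraically: V = Σ kqᵢ/rᵢ.
Distances from the field point to each charge: r₁ = 1.73 m, r₂ = 1.58 m, r₃ = 0.390 m, r₄ = 1.13 m.
V = k[(7.20×10⁻⁹)/(1.73) + (-8.80×10⁻⁹)/(1.58) + (-5.82×10⁻⁹)/(0.390) + (8.32×10⁻⁹)/(1.13)] = -80.5 V.

-80.5 V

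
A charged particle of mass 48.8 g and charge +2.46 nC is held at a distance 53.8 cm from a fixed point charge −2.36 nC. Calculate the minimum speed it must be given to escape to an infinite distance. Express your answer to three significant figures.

1.99×10⁻³ m/s

To just escape, total mechanical energy must reach zero at infinity: ½mv²_min + U = 0, so ½mv²_min = −U = |kQq|/r.
|U| = |kQq|/r = (8.99×10⁹ N·m²/C²)(2.36×10⁻⁹)(2.46×10⁻⁹)/(0.538) = 9.70×10⁻⁸ J.
v_min = √(2|U|/m) = √(2·9.70×10⁻⁸/0.0488) = 1.99×10⁻³ m/s.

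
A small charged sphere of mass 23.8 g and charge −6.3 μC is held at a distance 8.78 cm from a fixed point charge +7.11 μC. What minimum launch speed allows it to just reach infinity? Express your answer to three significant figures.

19.6 m/s

To just escape, total mechanical energy must reach zero at infinity: ½mv²_min + U = 0, so ½mv²_min = −U = |kQq|/r.
|U| = |kQq|/r = (8.99×10⁹ N·m²/C²)(7.11×10⁻⁶)(6.30×10⁻⁶)/(0.0878) = 4.59 J.
v_min = √(2|U|/m) = √(2·4.59/0.0238) = 19.6 m/s.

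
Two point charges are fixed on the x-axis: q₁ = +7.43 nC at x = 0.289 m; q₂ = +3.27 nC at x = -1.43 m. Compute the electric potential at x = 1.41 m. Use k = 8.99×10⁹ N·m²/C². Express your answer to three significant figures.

69.9 V

Electric potential is a scalar, so the contributions from each charge add algebraically: V = Σ kqᵢ/rᵢ.
Distances from the field point to each charge: r₁ = 1.12 m, r₂ = 2.84 m.
V = k[(7.43×10⁻⁹)/(1.12) + (3.27×10⁻⁹)/(2.84)] = 69.9 V.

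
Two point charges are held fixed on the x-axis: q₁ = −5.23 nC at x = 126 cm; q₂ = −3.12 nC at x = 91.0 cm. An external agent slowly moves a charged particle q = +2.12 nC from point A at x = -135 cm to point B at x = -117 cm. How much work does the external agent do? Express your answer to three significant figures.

-5.11×10⁻⁹ J

For quasistatic motion the external work equals the change in potential energy: W_ext = qΔV = q(V_B − V_A).
At A: distances to the source charges are 2.61 m, 2.26 m; V_A = Σ kqᵢ/rᵢ = -30.4 V.
At B: distances to the source charges are 2.43 m, 2.08 m; V_B = Σ kqᵢ/rᵢ = -32.8 V.
ΔV = V_B − V_A = -2.41 V.
W_ext = qΔV = (2.12×10⁻⁹ C)(-2.41 V) = -5.11×10⁻⁹ J.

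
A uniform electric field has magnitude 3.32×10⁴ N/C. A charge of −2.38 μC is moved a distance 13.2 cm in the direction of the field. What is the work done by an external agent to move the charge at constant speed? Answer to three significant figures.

0.0104 J

The potential change for a displacement 13.2 cm in the direction of the field is ΔV = −Ed = -4380 V.
W_ext = qΔV = 0.0104 J.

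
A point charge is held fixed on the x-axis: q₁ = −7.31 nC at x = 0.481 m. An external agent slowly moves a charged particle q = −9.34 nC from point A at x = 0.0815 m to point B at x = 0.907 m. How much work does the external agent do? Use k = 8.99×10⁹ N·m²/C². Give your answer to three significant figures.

For quasistatic motion the external work equals the change in potential energy: W_ext = qΔV = q(V_B − V_A).
At A: distance to the source charge is 0.399 m; V_A = kq₁/r = -164 V.
At B: distance to the source charge is 0.426 m; V_B = kq₁/r = -154 V.
ΔV = V_B − V_A = 10.2 V.
W_ext = qΔV = (-9.34×10⁻⁹ C)(10.2 V) = -9.56×10⁻⁸ J.

-9.56×10⁻⁸ J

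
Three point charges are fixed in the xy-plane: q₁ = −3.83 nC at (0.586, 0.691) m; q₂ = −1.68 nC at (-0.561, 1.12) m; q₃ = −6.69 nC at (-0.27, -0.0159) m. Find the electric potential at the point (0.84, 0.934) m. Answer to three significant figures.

-150 V

Electric potential is a scalar, so the contributions from each charge add algebraically: V = Σ kqᵢ/rᵢ.
Distances from the field point to each charge: r₁ = 0.352 m, r₂ = 1.41 m, r₃ = 1.46 m.
V = k[(-3.83×10⁻⁹)/(0.352) + (-1.68×10⁻⁹)/(1.41) + (-6.69×10⁻⁹)/(1.46)] = -150 V.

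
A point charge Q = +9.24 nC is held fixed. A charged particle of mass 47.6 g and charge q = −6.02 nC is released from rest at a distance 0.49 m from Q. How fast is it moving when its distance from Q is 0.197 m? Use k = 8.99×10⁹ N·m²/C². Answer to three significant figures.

7.99×10⁻³ m/s

Only the electrostatic force acts, so mechanical energy is conserved: ½mv² = U₁ − U₂ = kQq(1/r₁ − 1/r₂).
U₁ − U₂ = (8.99×10⁹ N·m²/C²)(9.24×10⁻⁹ C)(-6.02×10⁻⁹ C)(1/0.490 − 1/0.197) = 1.52×10⁻⁶ J.
v = √(2·1.52×10⁻⁶/0.0476) = 7.99×10⁻³ m/s.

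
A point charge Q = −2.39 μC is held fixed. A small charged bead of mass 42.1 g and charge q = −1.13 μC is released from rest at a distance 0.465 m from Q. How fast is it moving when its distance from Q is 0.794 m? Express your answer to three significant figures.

1.01 m/s

Only the electrostatic force acts, so mechanical energy is conserved: ½mv² = U₁ − U₂ = kQq(1/r₁ − 1/r₂).
U₁ − U₂ = (8.99×10⁹ N·m²/C²)(-2.39×10⁻⁶ C)(-1.13×10⁻⁶ C)(1/0.465 − 1/0.794) = 0.0216 J.
v = √(2·0.0216/0.0421) = 1.01 m/s.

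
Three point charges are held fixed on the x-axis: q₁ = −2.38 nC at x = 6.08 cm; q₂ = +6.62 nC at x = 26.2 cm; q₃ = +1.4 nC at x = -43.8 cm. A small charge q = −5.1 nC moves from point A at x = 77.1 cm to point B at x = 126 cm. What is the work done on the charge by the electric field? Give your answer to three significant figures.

The work done by the electric force is W_field = −ΔU = −q(V_B − V_A) = q(V_A − V_B).
At A: distances to the source charges are 0.710 m, 0.509 m, 1.21 m; V_A = Σ kqᵢ/rᵢ = 97.2 V.
At B: distances to the source charges are 1.20 m, 0.998 m, 1.70 m; V_B = Σ kqᵢ/rᵢ = 49.2 V.
ΔV = V_B − V_A = -48.0 V.
W_field = −qΔV = −(-5.10×10⁻⁹ C)(-48.0 V) = -2.45×10⁻⁷ J.

-2.45×10⁻⁷ J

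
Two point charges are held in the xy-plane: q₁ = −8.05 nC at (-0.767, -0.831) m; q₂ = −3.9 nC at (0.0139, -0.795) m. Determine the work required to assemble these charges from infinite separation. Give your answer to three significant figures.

3.61×10⁻⁷ J

The assembly work is the sum of pairwise potential energies, U = Σ_{i<j} kqᵢqⱼ/rᵢⱼ.
Pair separations: r₁₂ = 0.782 m.
U = (3.61×10⁻⁷) = 3.61×10⁻⁷ J.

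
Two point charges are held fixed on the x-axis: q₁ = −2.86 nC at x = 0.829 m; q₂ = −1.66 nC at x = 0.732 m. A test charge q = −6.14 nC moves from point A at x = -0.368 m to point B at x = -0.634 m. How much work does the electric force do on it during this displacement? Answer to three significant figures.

The work done by the electric force is W_field = −ΔU = −q(V_B − V_A) = q(V_A − V_B).
At A: distances to the source charges are 1.20 m, 1.10 m; V_A = Σ kqᵢ/rᵢ = -35.0 V.
At B: distances to the source charges are 1.46 m, 1.37 m; V_B = Σ kqᵢ/rᵢ = -28.5 V.
ΔV = V_B − V_A = 6.55 V.
W_field = −qΔV = −(-6.14×10⁻⁹ C)(6.55 V) = 4.02×10⁻⁸ J.

4.02×10⁻⁸ J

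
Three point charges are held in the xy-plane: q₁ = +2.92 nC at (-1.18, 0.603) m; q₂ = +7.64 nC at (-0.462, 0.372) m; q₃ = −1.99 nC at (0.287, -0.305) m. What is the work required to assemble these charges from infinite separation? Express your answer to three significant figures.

1.00×10⁻⁷ J

The work to assemble the configuration equals its total potential energy, U = Σ kqᵢqⱼ/rᵢⱼ over all pairs.
Pair separations: r₁₂ = 0.754 m, r₁₃ = 1.73 m, r₂₃ = 1.01 m.
U = (2.66×10⁻⁷) + (-3.03×10⁻⁸) + (-1.35×10⁻⁷) = 1.00×10⁻⁷ J.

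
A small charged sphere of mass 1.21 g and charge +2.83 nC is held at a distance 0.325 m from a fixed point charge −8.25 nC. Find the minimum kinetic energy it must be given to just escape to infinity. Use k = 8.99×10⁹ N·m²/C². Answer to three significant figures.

6.46×10⁻⁷ J

To just escape, total mechanical energy must reach zero at infinity: ½mv²_min + U = 0, so ½mv²_min = −U = |kQq|/r.
|U| = |kQq|/r = (8.99×10⁹ N·m²/C²)(8.25×10⁻⁹)(2.83×10⁻⁹)/(0.325) = 6.46×10⁻⁷ J.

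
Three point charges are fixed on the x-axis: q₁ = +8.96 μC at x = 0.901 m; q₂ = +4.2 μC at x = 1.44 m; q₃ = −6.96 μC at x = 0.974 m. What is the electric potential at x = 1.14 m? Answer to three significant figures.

The total potential is the scalar sum of each charge's contribution, V = Σ kqᵢ/rᵢ.
Distances from the field point to each charge: r₁ = 0.239 m, r₂ = 0.300 m, r₃ = 0.166 m.
V = k[(8.96×10⁻⁶)/(0.239) + (4.20×10⁻⁶)/(0.300) + (-6.96×10⁻⁶)/(0.166)] = 8.60×10⁴ V.

8.60×10⁴ V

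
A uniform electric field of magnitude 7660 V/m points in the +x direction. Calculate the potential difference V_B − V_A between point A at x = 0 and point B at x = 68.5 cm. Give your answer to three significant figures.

-5250 V

In a uniform field, potential decreases in the direction of E: V_B − V_A = −E·Δx.
V_B − V_A = −(7660 V/m)(0.685 m) = -5250 V.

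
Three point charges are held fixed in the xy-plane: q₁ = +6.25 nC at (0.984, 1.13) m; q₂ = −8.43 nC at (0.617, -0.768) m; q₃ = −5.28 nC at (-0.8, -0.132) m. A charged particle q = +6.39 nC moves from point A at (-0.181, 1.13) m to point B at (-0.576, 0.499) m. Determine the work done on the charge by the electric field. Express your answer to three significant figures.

3.75×10⁻⁷ J

The work done by the electric force is W_field = −ΔU = −q(V_B − V_A) = q(V_A − V_B).
At A: distances to the source charges are 1.17 m, 2.06 m, 1.41 m; V_A = Σ kqᵢ/rᵢ = -22.3 V.
At B: distances to the source charges are 1.68 m, 1.74 m, 0.670 m; V_B = Σ kqᵢ/rᵢ = -81.0 V.
ΔV = V_B − V_A = -58.7 V.
W_field = −qΔV = −(6.39×10⁻⁹ C)(-58.7 V) = 3.75×10⁻⁷ J.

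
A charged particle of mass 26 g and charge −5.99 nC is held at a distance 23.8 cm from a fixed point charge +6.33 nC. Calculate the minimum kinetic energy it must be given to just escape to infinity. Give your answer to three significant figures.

1.43×10⁻⁶ J

To just escape, total mechanical energy must reach zero at infinity: ½mv²_min + U = 0, so ½mv²_min = −U = |kQq|/r.
|U| = |kQq|/r = (8.99×10⁹ N·m²/C²)(6.33×10⁻⁹)(5.99×10⁻⁹)/(0.238) = 1.43×10⁻⁶ J.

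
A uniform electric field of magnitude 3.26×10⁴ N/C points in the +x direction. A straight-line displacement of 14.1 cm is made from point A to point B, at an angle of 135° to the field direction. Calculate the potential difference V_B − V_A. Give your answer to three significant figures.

Only the component of displacement along E changes the potential: ΔV = −E·d·cosθ.
ΔV = −(3.26×10⁴ V/m)(0.141 m)cos135° = 3250 V.

3250 V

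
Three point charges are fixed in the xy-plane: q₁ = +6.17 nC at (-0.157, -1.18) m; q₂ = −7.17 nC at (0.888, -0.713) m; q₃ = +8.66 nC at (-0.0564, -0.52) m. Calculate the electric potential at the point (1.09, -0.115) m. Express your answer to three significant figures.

-4.26 V

The total potential is the scalar sum of each charge's contribution, V = Σ kqᵢ/rᵢ.
Distances from the field point to each charge: r₁ = 1.64 m, r₂ = 0.631 m, r₃ = 1.22 m.
V = k[(6.17×10⁻⁹)/(1.64) + (-7.17×10⁻⁹)/(0.631) + (8.66×10⁻⁹)/(1.22)] = -4.26 V.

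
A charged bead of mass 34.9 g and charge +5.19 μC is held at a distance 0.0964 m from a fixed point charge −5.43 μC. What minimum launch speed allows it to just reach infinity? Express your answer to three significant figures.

To just escape, total mechanical energy must reach zero at infinity: ½mv²_min + U = 0, so ½mv²_min = −U = |kQq|/r.
|U| = |kQq|/r = (8.99×10⁹ N·m²/C²)(5.43×10⁻⁶)(5.19×10⁻⁶)/(0.0964) = 2.63 J.
v_min = √(2|U|/m) = √(2·2.63/0.0349) = 12.3 m/s.

12.3 m/s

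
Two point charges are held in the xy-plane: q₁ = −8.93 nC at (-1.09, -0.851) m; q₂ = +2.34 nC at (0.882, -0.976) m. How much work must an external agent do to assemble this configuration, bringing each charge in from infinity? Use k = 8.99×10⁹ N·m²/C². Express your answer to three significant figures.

-9.51×10⁻⁸ J

The work to assemble the configuration equals its total potential energy, U = Σ kqᵢqⱼ/rᵢⱼ over all pairs.
Pair separations: r₁₂ = 1.98 m.
U = (-9.51×10⁻⁸) = -9.51×10⁻⁸ J.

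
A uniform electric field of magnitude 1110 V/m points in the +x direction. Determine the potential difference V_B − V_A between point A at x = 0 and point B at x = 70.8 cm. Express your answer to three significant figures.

-786 V

In a uniform field, potential decreases in the direction of E: V_B − V_A = −E·Δx.
V_B − V_A = −(1110 V/m)(0.708 m) = -786 V.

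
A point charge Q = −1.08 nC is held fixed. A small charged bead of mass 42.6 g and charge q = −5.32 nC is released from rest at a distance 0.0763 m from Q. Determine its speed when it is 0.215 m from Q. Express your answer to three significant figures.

4.53×10⁻³ m/s

Only the electrostatic force acts, so mechanical energy is conserved: ½mv² = U₁ − U₂ = kQq(1/r₁ − 1/r₂).
U₁ − U₂ = (8.99×10⁹ N·m²/C²)(-1.08×10⁻⁹ C)(-5.32×10⁻⁹ C)(1/0.0763 − 1/0.215) = 4.37×10⁻⁷ J.
v = √(2·4.37×10⁻⁷/0.0426) = 4.53×10⁻³ m/s.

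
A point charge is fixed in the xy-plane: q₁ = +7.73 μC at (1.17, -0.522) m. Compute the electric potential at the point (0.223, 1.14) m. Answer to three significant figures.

The total potential is the scalar sum of each charge's contribution, V = Σ kqᵢ/rᵢ.
Distances from the field point to each charge: r₁ = 1.91 m.
V = k[(7.73×10⁻⁶)/(1.91)] = 3.63×10⁴ V.

3.63×10⁴ V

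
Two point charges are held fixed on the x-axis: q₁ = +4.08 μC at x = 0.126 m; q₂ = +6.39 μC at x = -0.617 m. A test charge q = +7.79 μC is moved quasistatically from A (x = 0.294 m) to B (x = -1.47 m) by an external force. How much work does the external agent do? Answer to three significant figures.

-1.49 J

For quasistatic motion the external work equals the change in potential energy: W_ext = qΔV = q(V_B − V_A).
At A: distances to the source charges are 0.168 m, 0.911 m; V_A = Σ kqᵢ/rᵢ = 2.81×10⁵ V.
At B: distances to the source charges are 1.60 m, 0.853 m; V_B = Σ kqᵢ/rᵢ = 9.03×10⁴ V.
ΔV = V_B − V_A = -1.91×10⁵ V.
W_ext = qΔV = (7.79×10⁻⁶ C)(-1.91×10⁵ V) = -1.49 J.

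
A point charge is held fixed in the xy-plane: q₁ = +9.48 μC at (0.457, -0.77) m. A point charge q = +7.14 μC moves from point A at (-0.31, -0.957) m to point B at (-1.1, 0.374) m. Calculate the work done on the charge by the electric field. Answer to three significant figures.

0.456 J

The work done by the electric force is W_field = −ΔU = −q(V_B − V_A) = q(V_A − V_B).
At A: distance to the source charge is 0.789 m; V_A = kq₁/r = 1.08×10⁵ V.
At B: distance to the source charge is 1.93 m; V_B = kq₁/r = 4.41×10⁴ V.
ΔV = V_B − V_A = -6.38×10⁴ V.
W_field = −qΔV = −(7.14×10⁻⁶ C)(-6.38×10⁴ V) = 0.456 J.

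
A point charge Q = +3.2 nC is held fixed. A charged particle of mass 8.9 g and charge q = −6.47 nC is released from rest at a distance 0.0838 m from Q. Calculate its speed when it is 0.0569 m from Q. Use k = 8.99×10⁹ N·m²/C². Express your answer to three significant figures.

0.0154 m/s

Only the electrostatic force acts, so mechanical energy is conserved: ½mv² = U₁ − U₂ = kQq(1/r₁ − 1/r₂).
U₁ − U₂ = (8.99×10⁹ N·m²/C²)(3.20×10⁻⁹ C)(-6.47×10⁻⁹ C)(1/0.0838 − 1/0.0569) = 1.05×10⁻⁶ J.
v = √(2·1.05×10⁻⁶/8.90×10⁻³) = 0.0154 m/s.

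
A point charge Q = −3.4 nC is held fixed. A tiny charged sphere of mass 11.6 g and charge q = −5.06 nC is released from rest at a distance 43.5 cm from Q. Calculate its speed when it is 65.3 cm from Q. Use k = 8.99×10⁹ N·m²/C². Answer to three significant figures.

Only the electrostatic force acts, so mechanical energy is conserved: ½mv² = U₁ − U₂ = kQq(1/r₁ − 1/r₂).
U₁ − U₂ = (8.99×10⁹ N·m²/C²)(-3.40×10⁻⁹ C)(-5.06×10⁻⁹ C)(1/0.435 − 1/0.653) = 1.19×10⁻⁷ J.
v = √(2·1.19×10⁻⁷/0.0116) = 4.52×10⁻³ m/s.

4.52×10⁻³ m/s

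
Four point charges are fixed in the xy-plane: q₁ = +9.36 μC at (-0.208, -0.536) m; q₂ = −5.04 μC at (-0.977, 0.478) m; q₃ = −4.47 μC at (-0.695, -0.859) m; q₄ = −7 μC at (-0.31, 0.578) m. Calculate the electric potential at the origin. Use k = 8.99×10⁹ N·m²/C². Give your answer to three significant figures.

-2.76×10⁴ V

Electric potential is a scalar, so the contributions from each charge add algebraically: V = Σ kqᵢ/rᵢ.
Distances from the field point to each charge: r₁ = 0.575 m, r₂ = 1.09 m, r₃ = 1.10 m, r₄ = 0.656 m.
V = k[(9.36×10⁻⁶)/(0.575) + (-5.04×10⁻⁶)/(1.09) + (-4.47×10⁻⁶)/(1.10) + (-7.00×10⁻⁶)/(0.656)] = -2.76×10⁴ V.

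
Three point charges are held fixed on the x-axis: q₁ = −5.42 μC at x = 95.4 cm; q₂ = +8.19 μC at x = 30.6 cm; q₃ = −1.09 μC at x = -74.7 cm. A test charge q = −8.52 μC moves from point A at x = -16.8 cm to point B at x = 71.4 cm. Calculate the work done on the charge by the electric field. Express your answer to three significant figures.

The work done by the electric force is W_field = −ΔU = −q(V_B − V_A) = q(V_A − V_B).
At A: distances to the source charges are 1.12 m, 0.474 m, 0.579 m; V_A = Σ kqᵢ/rᵢ = 9.50×10⁴ V.
At B: distances to the source charges are 0.240 m, 0.408 m, 1.46 m; V_B = Σ kqᵢ/rᵢ = -2.93×10⁴ V.
ΔV = V_B − V_A = -1.24×10⁵ V.
W_field = −qΔV = −(-8.52×10⁻⁶ C)(-1.24×10⁵ V) = -1.06 J.

-1.06 J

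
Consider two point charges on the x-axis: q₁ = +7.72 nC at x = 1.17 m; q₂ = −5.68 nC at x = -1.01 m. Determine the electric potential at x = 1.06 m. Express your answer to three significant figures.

Electric potential is a scalar, so the contributions from each charge add algebraically: V = Σ kqᵢ/rᵢ.
Distances from the field point to each charge: r₁ = 0.110 m, r₂ = 2.07 m.
V = k[(7.72×10⁻⁹)/(0.110) + (-5.68×10⁻⁹)/(2.07)] = 606 V.

606 V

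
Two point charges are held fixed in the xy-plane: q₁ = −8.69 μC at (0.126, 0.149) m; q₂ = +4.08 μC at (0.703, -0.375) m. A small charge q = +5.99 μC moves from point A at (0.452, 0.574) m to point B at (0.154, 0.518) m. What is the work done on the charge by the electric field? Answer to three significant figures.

The work done by the electric force is W_field = −ΔU = −q(V_B − V_A) = q(V_A − V_B).
At A: distances to the source charges are 0.536 m, 0.982 m; V_A = Σ kqᵢ/rᵢ = -1.08×10⁵ V.
At B: distances to the source charges are 0.370 m, 1.05 m; V_B = Σ kqᵢ/rᵢ = -1.76×10⁵ V.
ΔV = V_B − V_A = -6.76×10⁴ V.
W_field = −qΔV = −(5.99×10⁻⁶ C)(-6.76×10⁴ V) = 0.405 J.

0.405 J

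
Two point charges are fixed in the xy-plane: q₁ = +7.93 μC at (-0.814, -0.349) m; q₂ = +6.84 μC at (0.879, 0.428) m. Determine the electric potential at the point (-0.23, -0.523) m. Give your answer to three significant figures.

The total potential is the scalar sum of each charge's contribution, V = Σ kqᵢ/rᵢ.
Distances from the field point to each charge: r₁ = 0.609 m, r₂ = 1.46 m.
V = k[(7.93×10⁻⁶)/(0.609) + (6.84×10⁻⁶)/(1.46)] = 1.59×10⁵ V.

1.59×10⁵ V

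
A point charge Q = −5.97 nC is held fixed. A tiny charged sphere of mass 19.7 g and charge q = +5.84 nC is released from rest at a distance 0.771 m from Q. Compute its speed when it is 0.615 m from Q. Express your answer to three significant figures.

Only the electrostatic force acts, so mechanical energy is conserved: ½mv² = U₁ − U₂ = kQq(1/r₁ − 1/r₂).
U₁ − U₂ = (8.99×10⁹ N·m²/C²)(-5.97×10⁻⁹ C)(5.84×10⁻⁹ C)(1/0.771 − 1/0.615) = 1.03×10⁻⁷ J.
v = √(2·1.03×10⁻⁷/0.0197) = 3.24×10⁻³ m/s.

3.24×10⁻³ m/s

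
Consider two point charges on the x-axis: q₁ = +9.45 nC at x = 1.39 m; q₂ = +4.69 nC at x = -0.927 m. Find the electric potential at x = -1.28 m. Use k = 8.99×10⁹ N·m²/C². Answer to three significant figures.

151 V

Electric potential is a scalar, so the contributions from each charge add algebraically: V = Σ kqᵢ/rᵢ.
Distances from the field point to each charge: r₁ = 2.67 m, r₂ = 0.353 m.
V = k[(9.45×10⁻⁹)/(2.67) + (4.69×10⁻⁹)/(0.353)] = 151 V.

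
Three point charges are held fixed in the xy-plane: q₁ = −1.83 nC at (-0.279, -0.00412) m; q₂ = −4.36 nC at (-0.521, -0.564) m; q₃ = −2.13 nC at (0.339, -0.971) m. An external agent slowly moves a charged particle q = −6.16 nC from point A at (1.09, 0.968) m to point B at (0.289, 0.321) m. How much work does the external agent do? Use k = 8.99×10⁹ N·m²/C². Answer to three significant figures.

For quasistatic motion the external work equals the change in potential energy: W_ext = qΔV = q(V_B − V_A).
At A: distances to the source charges are 1.68 m, 2.22 m, 2.08 m; V_A = Σ kqᵢ/rᵢ = -36.6 V.
At B: distances to the source charges are 0.654 m, 1.20 m, 1.29 m; V_B = Σ kqᵢ/rᵢ = -72.6 V.
ΔV = V_B − V_A = -36.0 V.
W_ext = qΔV = (-6.16×10⁻⁹ C)(-36.0 V) = 2.22×10⁻⁷ J.

2.22×10⁻⁷ J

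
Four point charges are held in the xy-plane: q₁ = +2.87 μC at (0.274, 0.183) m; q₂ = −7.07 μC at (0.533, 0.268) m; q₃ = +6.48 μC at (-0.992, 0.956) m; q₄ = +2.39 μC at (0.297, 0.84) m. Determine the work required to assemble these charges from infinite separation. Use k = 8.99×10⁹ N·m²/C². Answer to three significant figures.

The work to assemble the configuration equals its total potential energy, U = Σ kqᵢqⱼ/rᵢⱼ over all pairs.
Pair separations: r₁₂ = 0.273 m, r₁₃ = 1.48 m, r₁₄ = 0.657 m, r₂₃ = 1.67 m, r₂₄ = 0.619 m, r₃₄ = 1.29 m.
Summing all 6 pair terms gives U = -0.847 J.

-0.847 J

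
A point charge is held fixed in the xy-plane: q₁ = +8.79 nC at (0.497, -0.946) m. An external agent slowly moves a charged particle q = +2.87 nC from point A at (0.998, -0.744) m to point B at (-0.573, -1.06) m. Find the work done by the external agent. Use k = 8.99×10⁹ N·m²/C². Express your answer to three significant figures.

For quasistatic motion the external work equals the change in potential energy: W_ext = qΔV = q(V_B − V_A).
At A: distance to the source charge is 0.540 m; V_A = kq₁/r = 146 V.
At B: distance to the source charge is 1.08 m; V_B = kq₁/r = 73.4 V.
ΔV = V_B − V_A = -72.8 V.
W_ext = qΔV = (2.87×10⁻⁹ C)(-72.8 V) = -2.09×10⁻⁷ J.

-2.09×10⁻⁷ J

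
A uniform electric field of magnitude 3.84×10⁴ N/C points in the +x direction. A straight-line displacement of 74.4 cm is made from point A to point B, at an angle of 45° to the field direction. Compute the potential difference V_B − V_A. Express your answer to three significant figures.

-2.02×10⁴ V

Only the component of displacement along E changes the potential: ΔV = −E·d·cosθ.
ΔV = −(3.84×10⁴ V/m)(0.744 m)cos45° = -2.02×10⁴ V.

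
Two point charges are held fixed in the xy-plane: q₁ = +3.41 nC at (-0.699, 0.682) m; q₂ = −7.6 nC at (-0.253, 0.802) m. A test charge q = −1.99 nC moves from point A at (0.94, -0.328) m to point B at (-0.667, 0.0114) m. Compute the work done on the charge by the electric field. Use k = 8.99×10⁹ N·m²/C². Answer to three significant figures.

The work done by the electric force is W_field = −ΔU = −q(V_B − V_A) = q(V_A − V_B).
At A: distances to the source charges are 1.93 m, 1.64 m; V_A = Σ kqᵢ/rᵢ = -25.7 V.
At B: distances to the source charges are 0.671 m, 0.892 m; V_B = Σ kqᵢ/rᵢ = -30.9 V.
ΔV = V_B − V_A = -5.24 V.
W_field = −qΔV = −(-1.99×10⁻⁹ C)(-5.24 V) = -1.04×10⁻⁸ J.

-1.04×10⁻⁸ J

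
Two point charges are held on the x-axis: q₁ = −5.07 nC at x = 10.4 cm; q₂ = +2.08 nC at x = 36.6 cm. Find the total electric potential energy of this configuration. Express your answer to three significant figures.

-3.62×10⁻⁷ J

The work to assemble the configuration equals its total potential energy, U = Σ kqᵢqⱼ/rᵢⱼ over all pairs.
Pair separations: r₁₂ = 0.262 m.
U = (-3.62×10⁻⁷) = -3.62×10⁻⁷ J.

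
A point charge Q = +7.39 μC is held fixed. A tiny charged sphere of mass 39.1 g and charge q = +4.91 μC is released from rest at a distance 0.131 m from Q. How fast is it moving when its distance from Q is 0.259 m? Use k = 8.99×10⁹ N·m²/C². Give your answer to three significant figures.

7.93 m/s

Only the electrostatic force acts, so mechanical energy is conserved: ½mv² = U₁ − U₂ = kQq(1/r₁ − 1/r₂).
U₁ − U₂ = (8.99×10⁹ N·m²/C²)(7.39×10⁻⁶ C)(4.91×10⁻⁶ C)(1/0.131 − 1/0.259) = 1.23 J.
v = √(2·1.23/0.0391) = 7.93 m/s.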